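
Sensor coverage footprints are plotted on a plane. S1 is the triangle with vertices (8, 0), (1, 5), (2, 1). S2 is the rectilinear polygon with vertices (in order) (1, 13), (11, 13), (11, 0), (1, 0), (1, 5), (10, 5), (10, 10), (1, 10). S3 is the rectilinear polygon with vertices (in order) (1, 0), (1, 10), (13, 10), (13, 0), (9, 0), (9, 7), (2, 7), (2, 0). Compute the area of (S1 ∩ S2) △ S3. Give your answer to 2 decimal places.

79.21

|S1 ∩ S2| = 11.5.
|(S1 ∩ S2) ∩ S3| = 1.6429.
|(S1 ∩ S2) △ S3| = 11.5 + 71 − 3.2857 = 79.21.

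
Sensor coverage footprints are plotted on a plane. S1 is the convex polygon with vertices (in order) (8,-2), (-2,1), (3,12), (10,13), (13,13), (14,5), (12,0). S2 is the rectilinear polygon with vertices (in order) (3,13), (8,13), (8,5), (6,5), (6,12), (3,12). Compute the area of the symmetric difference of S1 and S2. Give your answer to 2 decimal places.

|S1| = 172, |S2| = 19, |S1∩S2| = 15.7857.
|S1 △ S2| = |S1| + |S2| − 2·|S1∩S2| = 172 + 19 − 31.5714 = 159.43.

159.43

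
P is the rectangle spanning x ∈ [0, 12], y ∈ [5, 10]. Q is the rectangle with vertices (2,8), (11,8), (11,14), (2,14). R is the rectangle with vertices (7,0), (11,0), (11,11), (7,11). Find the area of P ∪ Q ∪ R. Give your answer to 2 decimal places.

By inclusion–exclusion:
Individual areas: |P| = 60, |Q| = 54, |R| = 44.
|P∩Q|: x∈[2,11], y∈[8,10] → 9·2 = 18.
|P∩R|: x∈[7,11], y∈[5,10] → 4·5 = 20.
|Q∩R|: x∈[7,11], y∈[8,11] → 4·3 = 12.
|P∩Q∩R| = 8.
|P ∪ Q ∪ R| = 158 − 50 + 8 = 116.00.

116.00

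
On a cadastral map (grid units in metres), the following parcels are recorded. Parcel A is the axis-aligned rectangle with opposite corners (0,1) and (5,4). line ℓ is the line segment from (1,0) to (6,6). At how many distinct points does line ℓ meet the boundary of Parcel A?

2

The segment meets the boundary at (4.333,4), (1.833,1).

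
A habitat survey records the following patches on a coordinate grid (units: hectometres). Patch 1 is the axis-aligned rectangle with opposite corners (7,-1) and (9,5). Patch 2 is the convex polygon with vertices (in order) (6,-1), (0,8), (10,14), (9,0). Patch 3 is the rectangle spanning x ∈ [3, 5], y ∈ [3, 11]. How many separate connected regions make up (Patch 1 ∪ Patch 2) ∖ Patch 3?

2

(Patch 1 ∪ Patch 2) ∖ Patch 3 splits into 2 disjoint pieces (area 60.6667, area 9.45).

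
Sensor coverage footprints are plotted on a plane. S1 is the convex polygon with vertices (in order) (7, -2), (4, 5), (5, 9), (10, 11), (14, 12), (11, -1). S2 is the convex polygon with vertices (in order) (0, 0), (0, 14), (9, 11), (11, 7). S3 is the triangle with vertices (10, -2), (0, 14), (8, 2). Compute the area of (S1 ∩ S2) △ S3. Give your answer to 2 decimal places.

31.67

|S1 ∩ S2| = 29.7432.
|(S1 ∩ S2) ∩ S3| = 1.0366.
|(S1 ∩ S2) △ S3| = 29.7432 + 4 − 2.0732 = 31.67.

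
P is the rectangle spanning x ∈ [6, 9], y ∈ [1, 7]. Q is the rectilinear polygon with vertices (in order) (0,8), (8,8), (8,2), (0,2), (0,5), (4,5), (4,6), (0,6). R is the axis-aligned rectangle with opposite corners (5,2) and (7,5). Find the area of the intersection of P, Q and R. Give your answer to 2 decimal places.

The intersection is the polygon with vertices (6,2), (6,5), (7,5), (7,2).
By the shoelace formula its area is 3.00.

3.00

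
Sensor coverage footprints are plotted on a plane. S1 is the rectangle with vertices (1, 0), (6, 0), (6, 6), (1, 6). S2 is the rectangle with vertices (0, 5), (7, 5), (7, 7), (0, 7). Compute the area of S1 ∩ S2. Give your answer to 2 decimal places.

|S1∩S2|: x∈[1,6], y∈[5,6] → 5·1 = 5.

5.00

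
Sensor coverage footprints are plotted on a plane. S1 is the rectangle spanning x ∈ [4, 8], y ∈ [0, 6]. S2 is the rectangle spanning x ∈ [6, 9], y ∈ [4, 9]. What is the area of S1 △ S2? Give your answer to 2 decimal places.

31.00

|S1∩S2|: x∈[6,8], y∈[4,6] → 2·2 = 4.
|S1 △ S2| = |S1| + |S2| − 2·|S1∩S2| = 24 + 15 − 8 = 31.00.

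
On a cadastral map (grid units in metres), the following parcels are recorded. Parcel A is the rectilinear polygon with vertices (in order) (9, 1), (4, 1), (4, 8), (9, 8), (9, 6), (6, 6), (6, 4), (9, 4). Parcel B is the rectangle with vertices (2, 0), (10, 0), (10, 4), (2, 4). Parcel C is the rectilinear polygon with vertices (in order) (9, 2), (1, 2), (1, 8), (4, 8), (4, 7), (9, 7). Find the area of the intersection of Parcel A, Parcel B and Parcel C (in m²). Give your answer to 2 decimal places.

10.00

The intersection is the polygon with vertices (4,4), (6,4), (9,4), (9,2), (4,2).
By the shoelace formula its area is 10.00.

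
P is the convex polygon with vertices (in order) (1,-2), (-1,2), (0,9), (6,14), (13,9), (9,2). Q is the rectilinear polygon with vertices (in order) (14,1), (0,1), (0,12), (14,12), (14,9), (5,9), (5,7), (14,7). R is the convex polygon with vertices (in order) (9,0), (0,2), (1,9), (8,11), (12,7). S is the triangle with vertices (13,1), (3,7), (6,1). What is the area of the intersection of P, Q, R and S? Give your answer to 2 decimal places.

The intersection is the polygon with vertices (9,2), (7,1), (6,1), (3,7), (9.596,3.043).
By the shoelace formula its area is 15.62.

15.62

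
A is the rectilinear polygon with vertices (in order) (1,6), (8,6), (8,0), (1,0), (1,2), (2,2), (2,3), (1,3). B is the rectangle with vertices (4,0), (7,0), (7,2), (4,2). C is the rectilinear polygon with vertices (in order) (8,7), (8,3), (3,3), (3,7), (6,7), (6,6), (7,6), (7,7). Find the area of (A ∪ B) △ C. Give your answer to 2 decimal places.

|A ∪ B| = 41.
|(A ∪ B) ∩ C| = 15.
|(A ∪ B) △ C| = 41 + 19 − 30 = 30.00.

30.00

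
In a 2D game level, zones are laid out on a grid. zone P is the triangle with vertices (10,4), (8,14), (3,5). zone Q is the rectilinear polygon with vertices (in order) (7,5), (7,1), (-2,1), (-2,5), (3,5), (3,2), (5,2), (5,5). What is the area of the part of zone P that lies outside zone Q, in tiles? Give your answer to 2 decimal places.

33.14

|zone P| = 34, |zone P∩zone Q| = 0.8571.
|zone P ∖ zone Q| = |zone P| − |zone P∩zone Q| = 34 − 0.8571 = 33.14.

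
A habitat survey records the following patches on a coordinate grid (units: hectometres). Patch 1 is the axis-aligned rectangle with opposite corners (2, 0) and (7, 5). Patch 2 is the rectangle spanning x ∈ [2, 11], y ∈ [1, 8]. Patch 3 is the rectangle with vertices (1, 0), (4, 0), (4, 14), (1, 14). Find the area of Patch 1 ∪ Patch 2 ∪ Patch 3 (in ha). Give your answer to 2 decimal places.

94.00

By inclusion–exclusion:
Individual areas: |Patch 1| = 25, |Patch 2| = 63, |Patch 3| = 42.
|Patch 1∩Patch 2|: x∈[2,7], y∈[1,5] → 5·4 = 20.
|Patch 1∩Patch 3|: x∈[2,4], y∈[0,5] → 2·5 = 10.
|Patch 2∩Patch 3|: x∈[2,4], y∈[1,8] → 2·7 = 14.
|Patch 1∩Patch 2∩Patch 3| = 8.
|Patch 1 ∪ Patch 2 ∪ Patch 3| = 130 − 44 + 8 = 94.00.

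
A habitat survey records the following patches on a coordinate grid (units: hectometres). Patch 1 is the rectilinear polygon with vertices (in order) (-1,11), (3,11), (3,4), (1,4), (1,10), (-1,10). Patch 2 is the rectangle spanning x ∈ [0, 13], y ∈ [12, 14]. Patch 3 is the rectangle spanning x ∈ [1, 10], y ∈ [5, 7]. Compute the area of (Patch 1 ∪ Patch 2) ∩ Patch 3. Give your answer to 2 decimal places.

The region (Patch 1 ∪ Patch 2) ∩ Patch 3 is the polygon with vertices (3,5), (1,5), (1,7), (3,7).
By the shoelace formula its area is 4.00.

4.00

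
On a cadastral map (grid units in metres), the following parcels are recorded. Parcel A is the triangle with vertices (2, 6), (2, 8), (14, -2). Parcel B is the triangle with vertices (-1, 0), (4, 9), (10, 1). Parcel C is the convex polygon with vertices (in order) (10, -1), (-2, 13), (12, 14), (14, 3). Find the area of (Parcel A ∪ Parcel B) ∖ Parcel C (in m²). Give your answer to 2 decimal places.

33.97

|Parcel A ∪ Parcel B| = 49.7283.
|(Parcel A ∪ Parcel B) ∩ Parcel C| = 15.7625.
|(Parcel A ∪ Parcel B) ∖ Parcel C| = 49.7283 − 15.7625 = 33.97.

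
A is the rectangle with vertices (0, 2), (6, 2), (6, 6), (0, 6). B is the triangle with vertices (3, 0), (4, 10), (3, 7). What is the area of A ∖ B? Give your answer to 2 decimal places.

22.40

|A| = 24, |A∩B| = 1.6.
|A ∖ B| = |A| − |A∩B| = 24 − 1.6 = 22.40.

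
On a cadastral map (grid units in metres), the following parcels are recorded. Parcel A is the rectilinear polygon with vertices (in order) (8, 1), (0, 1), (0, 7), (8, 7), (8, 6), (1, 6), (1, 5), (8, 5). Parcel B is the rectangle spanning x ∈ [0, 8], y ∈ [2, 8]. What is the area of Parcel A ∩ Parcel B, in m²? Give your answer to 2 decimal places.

The intersection is the polygon with vertices (0,7), (8,7), (8,6), (1,6), (1,5), (8,5), (8,2), (0,2).
By the shoelace formula its area is 33.00.

33.00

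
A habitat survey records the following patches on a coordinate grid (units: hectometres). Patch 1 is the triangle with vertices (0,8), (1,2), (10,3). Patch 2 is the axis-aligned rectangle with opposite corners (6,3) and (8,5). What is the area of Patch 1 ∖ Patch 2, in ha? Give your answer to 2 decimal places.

24.50

|Patch 1| = 27.5, |Patch 1∩Patch 2| = 3.
|Patch 1 ∖ Patch 2| = |Patch 1| − |Patch 1∩Patch 2| = 27.5 − 3 = 24.50.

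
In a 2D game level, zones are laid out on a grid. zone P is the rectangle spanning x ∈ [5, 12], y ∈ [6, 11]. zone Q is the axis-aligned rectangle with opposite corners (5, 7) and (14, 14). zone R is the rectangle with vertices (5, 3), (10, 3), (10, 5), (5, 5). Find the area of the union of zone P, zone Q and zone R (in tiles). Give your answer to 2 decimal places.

80.00

By inclusion–exclusion:
Individual areas: |zone P| = 35, |zone Q| = 63, |zone R| = 10.
|zone P∩zone Q|: x∈[5,12], y∈[7,11] → 7·4 = 28.
|zone P∩zone R| = 0 (no overlap).
|zone Q∩zone R| = 0 (no overlap).
|zone P∩zone Q∩zone R| = 0.
|zone P ∪ zone Q ∪ zone R| = 108 − 28 + 0 = 80.00.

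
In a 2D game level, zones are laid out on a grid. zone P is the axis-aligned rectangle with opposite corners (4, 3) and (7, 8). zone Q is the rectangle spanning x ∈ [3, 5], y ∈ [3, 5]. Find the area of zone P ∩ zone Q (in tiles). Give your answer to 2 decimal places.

|zone P∩zone Q|: x∈[4,5], y∈[3,5] → 1·2 = 2.

2.00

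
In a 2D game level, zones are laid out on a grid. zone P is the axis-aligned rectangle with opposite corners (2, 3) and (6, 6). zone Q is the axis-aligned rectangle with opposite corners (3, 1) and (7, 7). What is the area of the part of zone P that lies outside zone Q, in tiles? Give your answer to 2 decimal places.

|zone P∩zone Q|: x∈[3,6], y∈[3,6] → 3·3 = 9.
|zone P| = 12.
|zone P ∖ zone Q| = |zone P| − |zone P∩zone Q| = 12 − 9 = 3.00.

3.00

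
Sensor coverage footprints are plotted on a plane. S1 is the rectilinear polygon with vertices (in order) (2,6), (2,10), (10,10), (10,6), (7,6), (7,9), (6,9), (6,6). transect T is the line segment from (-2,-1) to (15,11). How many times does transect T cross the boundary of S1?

2

The segment meets the boundary at (10,7.471), (7.917,6).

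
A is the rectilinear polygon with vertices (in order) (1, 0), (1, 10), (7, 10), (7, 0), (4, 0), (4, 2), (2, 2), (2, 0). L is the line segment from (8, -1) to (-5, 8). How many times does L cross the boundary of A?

The segment meets the boundary at (3.667,2), (4,1.769), (1,3.846), (6.556,0).

4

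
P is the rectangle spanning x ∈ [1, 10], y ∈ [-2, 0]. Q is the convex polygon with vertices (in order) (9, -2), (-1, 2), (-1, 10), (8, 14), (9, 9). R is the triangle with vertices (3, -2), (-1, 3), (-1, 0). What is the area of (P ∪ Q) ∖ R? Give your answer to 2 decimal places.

130.51

|P ∪ Q| = 132.5.
|(P ∪ Q) ∩ R| = 1.9882.
|(P ∪ Q) ∖ R| = 132.5 − 1.9882 = 130.51.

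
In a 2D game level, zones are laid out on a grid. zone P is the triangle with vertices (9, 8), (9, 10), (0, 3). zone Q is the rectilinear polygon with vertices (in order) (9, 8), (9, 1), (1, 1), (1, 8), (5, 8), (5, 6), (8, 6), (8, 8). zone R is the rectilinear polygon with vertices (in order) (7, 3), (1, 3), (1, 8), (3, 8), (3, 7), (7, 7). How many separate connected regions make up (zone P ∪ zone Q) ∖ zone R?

3

(zone P ∪ zone Q) ∖ zone R splits into 3 disjoint pieces (area 28.619, area 0.1111, area 2).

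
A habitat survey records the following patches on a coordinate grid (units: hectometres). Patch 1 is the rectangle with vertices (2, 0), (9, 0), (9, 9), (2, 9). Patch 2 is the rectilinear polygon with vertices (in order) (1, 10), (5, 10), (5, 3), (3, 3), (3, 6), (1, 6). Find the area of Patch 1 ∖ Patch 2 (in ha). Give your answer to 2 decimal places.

48.00

|Patch 1| = 63, |Patch 1∩Patch 2| = 15.
|Patch 1 ∖ Patch 2| = |Patch 1| − |Patch 1∩Patch 2| = 63 − 15 = 48.00.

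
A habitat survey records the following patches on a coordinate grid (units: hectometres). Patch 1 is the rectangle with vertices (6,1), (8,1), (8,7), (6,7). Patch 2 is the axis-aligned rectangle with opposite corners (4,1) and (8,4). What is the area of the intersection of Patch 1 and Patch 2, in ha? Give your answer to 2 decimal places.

|Patch 1∩Patch 2|: x∈[6,8], y∈[1,4] → 2·3 = 6.

6.00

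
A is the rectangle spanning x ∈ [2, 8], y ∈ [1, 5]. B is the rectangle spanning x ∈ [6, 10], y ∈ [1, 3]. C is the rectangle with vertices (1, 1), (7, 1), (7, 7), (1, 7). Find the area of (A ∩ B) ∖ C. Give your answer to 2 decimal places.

|A ∩ B| = 4.
|(A ∩ B) ∩ C| = 2.
|(A ∩ B) ∖ C| = 4 − 2 = 2.00.

2.00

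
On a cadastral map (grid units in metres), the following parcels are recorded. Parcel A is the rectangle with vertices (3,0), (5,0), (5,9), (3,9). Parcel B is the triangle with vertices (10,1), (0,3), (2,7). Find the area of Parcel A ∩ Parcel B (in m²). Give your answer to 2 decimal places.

6.60

The intersection is the polygon with vertices (5,2), (3,2.4), (3,6.25), (5,4.75).
By the shoelace formula its area is 6.60.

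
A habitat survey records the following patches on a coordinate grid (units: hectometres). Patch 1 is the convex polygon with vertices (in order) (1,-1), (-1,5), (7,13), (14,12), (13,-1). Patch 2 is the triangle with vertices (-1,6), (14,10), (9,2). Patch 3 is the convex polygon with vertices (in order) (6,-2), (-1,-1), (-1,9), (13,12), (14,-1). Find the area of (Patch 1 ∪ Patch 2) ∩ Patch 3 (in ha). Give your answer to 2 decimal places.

148.39

|Patch 1 ∪ Patch 2| = 162.343.
|(Patch 1 ∪ Patch 2) ∩ Patch 3| = 148.39.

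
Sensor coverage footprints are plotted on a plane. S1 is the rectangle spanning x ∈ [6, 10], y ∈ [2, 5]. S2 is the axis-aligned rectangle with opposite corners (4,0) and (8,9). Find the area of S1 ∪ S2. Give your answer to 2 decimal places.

By inclusion–exclusion:
Individual areas: |S1| = 12, |S2| = 36.
|S1∩S2|: x∈[6,8], y∈[2,5] → 2·3 = 6.
|S1 ∪ S2| = 48 − 6 = 42.00.

42.00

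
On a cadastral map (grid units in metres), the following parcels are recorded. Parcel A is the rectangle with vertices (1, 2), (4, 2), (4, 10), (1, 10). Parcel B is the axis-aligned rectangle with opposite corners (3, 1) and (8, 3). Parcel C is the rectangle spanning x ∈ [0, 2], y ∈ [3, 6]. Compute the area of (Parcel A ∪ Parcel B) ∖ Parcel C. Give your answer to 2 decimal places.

|Parcel A ∪ Parcel B| = 33.
|(Parcel A ∪ Parcel B) ∩ Parcel C| = 3.
|(Parcel A ∪ Parcel B) ∖ Parcel C| = 33 − 3 = 30.00.

30.00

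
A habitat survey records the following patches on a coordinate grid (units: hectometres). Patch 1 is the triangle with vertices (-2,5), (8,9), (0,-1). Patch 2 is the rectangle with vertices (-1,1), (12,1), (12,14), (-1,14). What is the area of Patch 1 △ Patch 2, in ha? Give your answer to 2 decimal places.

|Patch 1| = 34, |Patch 2| = 169, |Patch 1∩Patch 2| = 30.0333.
|Patch 1 △ Patch 2| = |Patch 1| + |Patch 2| − 2·|Patch 1∩Patch 2| = 34 + 169 − 60.0667 = 142.93.

142.93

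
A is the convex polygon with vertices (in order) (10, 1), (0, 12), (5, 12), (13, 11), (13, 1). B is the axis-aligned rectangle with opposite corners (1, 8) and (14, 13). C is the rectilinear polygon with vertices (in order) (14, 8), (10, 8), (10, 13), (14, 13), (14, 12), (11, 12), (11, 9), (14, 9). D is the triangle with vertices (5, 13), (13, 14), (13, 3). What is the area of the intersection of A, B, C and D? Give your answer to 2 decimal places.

5.31

The intersection is the polygon with vertices (11,9), (13,9), (13,8), (10,8), (10,11.375), (11,11.25).
By the shoelace formula its area is 5.31.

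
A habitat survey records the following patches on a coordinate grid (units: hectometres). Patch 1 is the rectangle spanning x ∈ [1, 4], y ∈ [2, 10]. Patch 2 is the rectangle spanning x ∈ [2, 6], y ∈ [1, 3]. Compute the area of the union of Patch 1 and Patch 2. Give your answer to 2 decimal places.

30.00

By inclusion–exclusion:
Individual areas: |Patch 1| = 24, |Patch 2| = 8.
|Patch 1∩Patch 2|: x∈[2,4], y∈[2,3] → 2·1 = 2.
|Patch 1 ∪ Patch 2| = 32 − 2 = 30.00.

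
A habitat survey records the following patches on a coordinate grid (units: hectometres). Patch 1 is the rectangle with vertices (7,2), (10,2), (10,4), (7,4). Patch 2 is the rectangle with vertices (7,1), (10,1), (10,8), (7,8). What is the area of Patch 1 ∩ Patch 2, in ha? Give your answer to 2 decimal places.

6.00

|Patch 1∩Patch 2|: x∈[7,10], y∈[2,4] → 3·2 = 6.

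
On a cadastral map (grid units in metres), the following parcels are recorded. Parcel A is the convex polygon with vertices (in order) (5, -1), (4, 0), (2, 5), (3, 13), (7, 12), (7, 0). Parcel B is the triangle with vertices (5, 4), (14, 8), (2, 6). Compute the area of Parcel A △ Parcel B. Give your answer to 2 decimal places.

54.12

|Parcel A| = 55.5, |Parcel B| = 15, |Parcel A∩Parcel B| = 8.1883.
|Parcel A △ Parcel B| = |Parcel A| + |Parcel B| − 2·|Parcel A∩Parcel B| = 55.5 + 15 − 16.3766 = 54.12.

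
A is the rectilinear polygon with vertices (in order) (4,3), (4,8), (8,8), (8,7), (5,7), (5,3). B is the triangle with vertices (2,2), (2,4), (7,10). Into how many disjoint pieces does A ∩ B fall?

A ∩ B is a single connected region.

1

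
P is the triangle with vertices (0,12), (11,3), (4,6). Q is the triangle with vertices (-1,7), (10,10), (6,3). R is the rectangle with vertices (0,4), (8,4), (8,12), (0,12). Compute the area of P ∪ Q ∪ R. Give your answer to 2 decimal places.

By inclusion–exclusion:
Individual areas: |P| = 15, |Q| = 32.5, |R| = 64.
|P∩Q| = 8.3949.
|P∩R| = 13.2468.
|Q∩R| = 27.9627.
|P∩Q∩R| = 8.3949.
|P ∪ Q ∪ R| = 111.5 − 49.6043 + 8.3949 = 70.29.

70.29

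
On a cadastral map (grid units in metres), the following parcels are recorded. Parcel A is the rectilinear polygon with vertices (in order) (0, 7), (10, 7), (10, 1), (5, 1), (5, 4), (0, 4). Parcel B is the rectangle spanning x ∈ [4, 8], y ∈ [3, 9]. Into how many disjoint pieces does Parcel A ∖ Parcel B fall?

Parcel A ∖ Parcel B splits into 2 disjoint pieces (area 12, area 18).

2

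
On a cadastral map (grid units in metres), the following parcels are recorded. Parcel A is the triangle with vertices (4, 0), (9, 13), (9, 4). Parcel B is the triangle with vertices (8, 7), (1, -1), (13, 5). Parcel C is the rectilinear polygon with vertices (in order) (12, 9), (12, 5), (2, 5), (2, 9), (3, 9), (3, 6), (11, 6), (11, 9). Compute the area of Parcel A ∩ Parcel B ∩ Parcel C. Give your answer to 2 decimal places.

The intersection is the polygon with vertices (7.125,6), (9,6), (9,5), (6.25,5).
By the shoelace formula its area is 2.31.

2.31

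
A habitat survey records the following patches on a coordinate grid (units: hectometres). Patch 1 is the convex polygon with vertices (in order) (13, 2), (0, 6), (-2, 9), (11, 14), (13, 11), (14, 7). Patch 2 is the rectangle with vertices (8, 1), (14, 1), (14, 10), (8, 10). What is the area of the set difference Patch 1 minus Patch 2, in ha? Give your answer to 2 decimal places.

71.47

|Patch 1| = 112, |Patch 1∩Patch 2| = 40.5288.
|Patch 1 ∖ Patch 2| = |Patch 1| − |Patch 1∩Patch 2| = 112 − 40.5288 = 71.47.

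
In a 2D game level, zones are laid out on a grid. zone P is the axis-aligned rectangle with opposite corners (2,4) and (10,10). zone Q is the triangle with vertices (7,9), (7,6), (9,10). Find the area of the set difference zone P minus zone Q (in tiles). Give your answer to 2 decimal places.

|zone P| = 48, |zone P∩zone Q| = 3.
|zone P ∖ zone Q| = |zone P| − |zone P∩zone Q| = 48 − 3 = 45.00.

45.00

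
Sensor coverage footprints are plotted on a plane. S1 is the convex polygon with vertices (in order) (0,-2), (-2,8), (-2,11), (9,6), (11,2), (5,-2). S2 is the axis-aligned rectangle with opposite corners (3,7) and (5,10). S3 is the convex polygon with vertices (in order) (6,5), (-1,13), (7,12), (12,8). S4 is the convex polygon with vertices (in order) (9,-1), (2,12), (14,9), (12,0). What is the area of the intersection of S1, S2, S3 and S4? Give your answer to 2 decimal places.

0.60

The intersection is the polygon with vertices (4.692,7), (4.009,8.268), (5,7.818), (5,7).
By the shoelace formula its area is 0.60.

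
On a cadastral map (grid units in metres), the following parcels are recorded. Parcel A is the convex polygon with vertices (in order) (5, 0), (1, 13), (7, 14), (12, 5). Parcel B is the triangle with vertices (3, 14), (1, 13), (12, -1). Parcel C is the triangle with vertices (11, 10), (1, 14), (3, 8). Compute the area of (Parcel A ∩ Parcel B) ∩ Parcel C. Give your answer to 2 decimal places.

The region (Parcel A ∩ Parcel B) ∩ Parcel C is the polygon with vertices (6.13,8.783), (4.612,8.403), (1.579,12.263), (1.316,13.053), (2.765,13.294), (3.632,12.947).
By the shoelace formula its area is 9.89.

9.89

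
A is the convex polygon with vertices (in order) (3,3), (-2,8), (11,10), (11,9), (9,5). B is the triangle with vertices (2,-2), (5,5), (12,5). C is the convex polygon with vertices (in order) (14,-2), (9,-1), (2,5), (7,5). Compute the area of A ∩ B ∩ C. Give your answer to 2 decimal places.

2.61

The intersection is the polygon with vertices (5,5), (7,5), (7.5,4.5), (4.333,3.444).
By the shoelace formula its area is 2.61.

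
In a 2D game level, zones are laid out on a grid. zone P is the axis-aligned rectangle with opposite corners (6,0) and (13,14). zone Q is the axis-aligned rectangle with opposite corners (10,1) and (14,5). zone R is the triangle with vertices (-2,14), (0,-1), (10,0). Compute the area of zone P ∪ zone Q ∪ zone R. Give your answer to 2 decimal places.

168.67

By inclusion–exclusion:
Individual areas: |zone P| = 98, |zone Q| = 16, |zone R| = 76.
|zone P∩zone Q|: x∈[10,13], y∈[1,5] → 3·4 = 12.
|zone P∩zone R| = 9.3333.
|zone Q∩zone R| = 0.
|zone P∩zone Q∩zone R| = 0.
|zone P ∪ zone Q ∪ zone R| = 190 − 21.3333 + 0 = 168.67.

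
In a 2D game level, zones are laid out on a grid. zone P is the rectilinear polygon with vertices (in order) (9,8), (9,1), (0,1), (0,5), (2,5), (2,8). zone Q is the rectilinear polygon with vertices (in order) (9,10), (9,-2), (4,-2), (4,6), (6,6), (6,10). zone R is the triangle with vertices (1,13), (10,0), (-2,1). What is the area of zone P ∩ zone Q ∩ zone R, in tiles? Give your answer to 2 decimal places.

The intersection is the polygon with vertices (4,1), (4,6), (5.846,6), (9,1.444), (9,1).
By the shoelace formula its area is 17.82.

17.82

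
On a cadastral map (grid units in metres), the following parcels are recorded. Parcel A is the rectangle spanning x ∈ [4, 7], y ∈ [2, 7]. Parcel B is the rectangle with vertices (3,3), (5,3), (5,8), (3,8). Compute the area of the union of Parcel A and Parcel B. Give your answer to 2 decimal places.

By inclusion–exclusion:
Individual areas: |Parcel A| = 15, |Parcel B| = 10.
|Parcel A∩Parcel B|: x∈[4,5], y∈[3,7] → 1·4 = 4.
|Parcel A ∪ Parcel B| = 25 − 4 = 21.00.

21.00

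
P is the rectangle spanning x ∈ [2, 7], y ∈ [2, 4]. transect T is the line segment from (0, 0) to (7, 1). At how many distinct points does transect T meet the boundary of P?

The segment lies entirely outside P and never meets its boundary.

0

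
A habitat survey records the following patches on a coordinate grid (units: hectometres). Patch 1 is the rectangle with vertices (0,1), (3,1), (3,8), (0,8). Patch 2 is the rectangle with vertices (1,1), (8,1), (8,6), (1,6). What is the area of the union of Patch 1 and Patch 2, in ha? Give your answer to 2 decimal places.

46.00

By inclusion–exclusion:
Individual areas: |Patch 1| = 21, |Patch 2| = 35.
|Patch 1∩Patch 2|: x∈[1,3], y∈[1,6] → 2·5 = 10.
|Patch 1 ∪ Patch 2| = 56 − 10 = 46.00.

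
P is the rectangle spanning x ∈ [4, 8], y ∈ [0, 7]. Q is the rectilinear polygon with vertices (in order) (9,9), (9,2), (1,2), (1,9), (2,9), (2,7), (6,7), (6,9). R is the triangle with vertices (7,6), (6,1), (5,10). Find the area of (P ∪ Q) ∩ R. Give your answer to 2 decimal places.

The region (P ∪ Q) ∩ R is the polygon with vertices (6,7), (6,8), (7,6), (6,1), (5.333,7).
By the shoelace formula its area is 5.50.

5.50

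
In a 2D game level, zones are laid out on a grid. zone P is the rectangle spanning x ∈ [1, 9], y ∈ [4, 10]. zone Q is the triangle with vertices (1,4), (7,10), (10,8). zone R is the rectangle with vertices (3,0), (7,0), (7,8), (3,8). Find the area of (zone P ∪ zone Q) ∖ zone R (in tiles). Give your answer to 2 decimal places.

32.56

|zone P ∪ zone Q| = 48.5556.
|(zone P ∪ zone Q) ∩ zone R| = 16.
|(zone P ∪ zone Q) ∖ zone R| = 48.5556 − 16 = 32.56.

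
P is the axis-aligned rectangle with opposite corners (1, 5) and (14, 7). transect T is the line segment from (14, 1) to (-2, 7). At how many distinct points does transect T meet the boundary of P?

The segment meets the boundary at (1,5.875), (3.333,5).

2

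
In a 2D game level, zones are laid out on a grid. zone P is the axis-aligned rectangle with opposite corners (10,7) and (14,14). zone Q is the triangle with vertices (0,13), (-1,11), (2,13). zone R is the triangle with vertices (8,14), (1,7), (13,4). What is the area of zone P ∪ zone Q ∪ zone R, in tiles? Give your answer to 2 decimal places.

80.25

By inclusion–exclusion:
Individual areas: |zone P| = 28, |zone Q| = 2, |zone R| = 52.5.
|zone P∩zone Q| = 0.
|zone P∩zone R| = 2.25.
|zone Q∩zone R| = 0.
|zone P∩zone Q∩zone R| = 0.
|zone P ∪ zone Q ∪ zone R| = 82.5 − 2.25 + 0 = 80.25.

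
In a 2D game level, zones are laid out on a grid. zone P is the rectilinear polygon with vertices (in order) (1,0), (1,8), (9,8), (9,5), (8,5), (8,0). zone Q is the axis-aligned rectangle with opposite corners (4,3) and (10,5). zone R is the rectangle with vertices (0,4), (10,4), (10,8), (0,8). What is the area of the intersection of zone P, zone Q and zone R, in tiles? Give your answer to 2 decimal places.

4.00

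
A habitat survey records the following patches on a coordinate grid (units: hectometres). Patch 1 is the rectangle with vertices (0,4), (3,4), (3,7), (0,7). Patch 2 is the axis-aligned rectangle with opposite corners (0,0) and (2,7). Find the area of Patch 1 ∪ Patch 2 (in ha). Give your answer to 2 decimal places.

By inclusion–exclusion:
Individual areas: |Patch 1| = 9, |Patch 2| = 14.
|Patch 1∩Patch 2|: x∈[0,2], y∈[4,7] → 2·3 = 6.
|Patch 1 ∪ Patch 2| = 23 − 6 = 17.00.

17.00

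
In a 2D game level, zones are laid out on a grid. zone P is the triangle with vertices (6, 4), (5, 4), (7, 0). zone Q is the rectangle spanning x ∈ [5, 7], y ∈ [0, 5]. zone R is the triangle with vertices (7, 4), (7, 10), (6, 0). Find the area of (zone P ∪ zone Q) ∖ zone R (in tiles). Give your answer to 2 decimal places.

|zone P ∪ zone Q| = 10.
|(zone P ∪ zone Q) ∩ zone R| = 1.75.
|(zone P ∪ zone Q) ∖ zone R| = 10 − 1.75 = 8.25.

8.25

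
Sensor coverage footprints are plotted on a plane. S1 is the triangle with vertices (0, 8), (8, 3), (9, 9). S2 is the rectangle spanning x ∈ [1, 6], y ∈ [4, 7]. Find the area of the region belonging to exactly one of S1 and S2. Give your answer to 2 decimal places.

|S1| = 26.5, |S2| = 15, |S1∩S2| = 6.05.
|S1 △ S2| = |S1| + |S2| − 2·|S1∩S2| = 26.5 + 15 − 12.1 = 29.40.

29.40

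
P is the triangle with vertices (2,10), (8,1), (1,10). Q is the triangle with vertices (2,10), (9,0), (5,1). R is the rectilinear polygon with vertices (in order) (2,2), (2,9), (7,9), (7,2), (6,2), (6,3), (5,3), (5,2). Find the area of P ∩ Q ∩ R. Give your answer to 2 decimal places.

3.10

The intersection is the polygon with vertices (2.75,7.75), (2.333,9), (2.667,9), (7,2.5), (7,2.286).
By the shoelace formula its area is 3.10.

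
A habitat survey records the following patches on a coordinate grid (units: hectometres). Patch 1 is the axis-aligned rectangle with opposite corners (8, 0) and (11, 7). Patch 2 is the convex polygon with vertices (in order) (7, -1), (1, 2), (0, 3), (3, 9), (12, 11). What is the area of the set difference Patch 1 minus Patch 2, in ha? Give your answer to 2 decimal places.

|Patch 1| = 21, |Patch 1∩Patch 2| = 6.5333.
|Patch 1 ∖ Patch 2| = |Patch 1| − |Patch 1∩Patch 2| = 21 − 6.5333 = 14.47.

14.47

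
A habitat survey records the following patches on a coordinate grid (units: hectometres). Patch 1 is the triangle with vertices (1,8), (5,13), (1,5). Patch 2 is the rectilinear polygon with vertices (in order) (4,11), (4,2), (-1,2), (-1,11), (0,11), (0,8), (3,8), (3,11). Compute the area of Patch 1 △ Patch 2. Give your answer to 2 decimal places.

35.70

|Patch 1| = 6, |Patch 2| = 36, |Patch 1∩Patch 2| = 3.15.
|Patch 1 △ Patch 2| = |Patch 1| + |Patch 2| − 2·|Patch 1∩Patch 2| = 6 + 36 − 6.3 = 35.70.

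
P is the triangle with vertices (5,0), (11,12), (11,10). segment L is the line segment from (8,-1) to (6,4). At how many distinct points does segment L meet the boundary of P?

2

The segment meets the boundary at (6.444,2.889), (6.56,2.6).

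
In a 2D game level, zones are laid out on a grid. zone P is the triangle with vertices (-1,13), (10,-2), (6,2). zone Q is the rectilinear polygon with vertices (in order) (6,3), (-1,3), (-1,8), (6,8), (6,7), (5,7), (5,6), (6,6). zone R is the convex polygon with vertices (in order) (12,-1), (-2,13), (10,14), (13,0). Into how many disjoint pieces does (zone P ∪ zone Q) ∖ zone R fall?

(zone P ∪ zone Q) ∖ zone R is a single connected region.

1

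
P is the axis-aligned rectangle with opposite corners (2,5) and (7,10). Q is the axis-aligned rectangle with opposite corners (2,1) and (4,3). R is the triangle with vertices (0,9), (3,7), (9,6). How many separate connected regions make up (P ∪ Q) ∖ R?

(P ∪ Q) ∖ R splits into 3 disjoint pieces (area 9, area 12.5, area 4).

3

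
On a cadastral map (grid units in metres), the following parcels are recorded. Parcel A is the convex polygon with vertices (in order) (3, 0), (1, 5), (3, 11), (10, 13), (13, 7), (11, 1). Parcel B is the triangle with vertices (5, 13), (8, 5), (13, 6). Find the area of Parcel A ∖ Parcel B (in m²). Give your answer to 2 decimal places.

|Parcel A| = 113, |Parcel A∩Parcel B| = 20.917.
|Parcel A ∖ Parcel B| = |Parcel A| − |Parcel A∩Parcel B| = 113 − 20.917 = 92.08.

92.08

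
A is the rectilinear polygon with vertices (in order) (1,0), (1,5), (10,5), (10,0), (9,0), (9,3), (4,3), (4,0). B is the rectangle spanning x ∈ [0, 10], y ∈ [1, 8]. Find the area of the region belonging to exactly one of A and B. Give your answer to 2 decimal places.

|A| = 30, |B| = 70, |A∩B| = 26.
|A △ B| = |A| + |B| − 2·|A∩B| = 30 + 70 − 52 = 48.00.

48.00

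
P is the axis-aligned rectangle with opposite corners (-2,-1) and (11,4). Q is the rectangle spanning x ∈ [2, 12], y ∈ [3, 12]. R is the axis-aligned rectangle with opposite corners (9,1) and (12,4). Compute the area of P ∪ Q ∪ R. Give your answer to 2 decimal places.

By inclusion–exclusion:
Individual areas: |P| = 65, |Q| = 90, |R| = 9.
|P∩Q|: x∈[2,11], y∈[3,4] → 9·1 = 9.
|P∩R|: x∈[9,11], y∈[1,4] → 2·3 = 6.
|Q∩R|: x∈[9,12], y∈[3,4] → 3·1 = 3.
|P∩Q∩R| = 2.
|P ∪ Q ∪ R| = 164 − 18 + 2 = 148.00.

148.00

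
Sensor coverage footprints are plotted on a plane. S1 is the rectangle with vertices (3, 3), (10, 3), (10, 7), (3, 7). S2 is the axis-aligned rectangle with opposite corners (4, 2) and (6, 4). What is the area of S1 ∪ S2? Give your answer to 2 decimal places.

By inclusion–exclusion:
Individual areas: |S1| = 28, |S2| = 4.
|S1∩S2|: x∈[4,6], y∈[3,4] → 2·1 = 2.
|S1 ∪ S2| = 32 − 2 = 30.00.

30.00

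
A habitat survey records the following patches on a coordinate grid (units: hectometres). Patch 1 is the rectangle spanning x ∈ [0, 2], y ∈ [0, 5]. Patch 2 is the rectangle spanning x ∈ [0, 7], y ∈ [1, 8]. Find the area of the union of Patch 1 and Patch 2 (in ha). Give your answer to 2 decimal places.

51.00

By inclusion–exclusion:
Individual areas: |Patch 1| = 10, |Patch 2| = 49.
|Patch 1∩Patch 2|: x∈[0,2], y∈[1,5] → 2·4 = 8.
|Patch 1 ∪ Patch 2| = 59 − 8 = 51.00.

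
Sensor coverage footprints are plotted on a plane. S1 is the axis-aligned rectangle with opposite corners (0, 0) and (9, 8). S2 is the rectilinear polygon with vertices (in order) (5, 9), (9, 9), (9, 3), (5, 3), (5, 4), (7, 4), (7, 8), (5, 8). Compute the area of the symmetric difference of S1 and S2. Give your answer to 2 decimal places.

|S1| = 72, |S2| = 16, |S1∩S2| = 12.
|S1 △ S2| = |S1| + |S2| − 2·|S1∩S2| = 72 + 16 − 24 = 64.00.

64.00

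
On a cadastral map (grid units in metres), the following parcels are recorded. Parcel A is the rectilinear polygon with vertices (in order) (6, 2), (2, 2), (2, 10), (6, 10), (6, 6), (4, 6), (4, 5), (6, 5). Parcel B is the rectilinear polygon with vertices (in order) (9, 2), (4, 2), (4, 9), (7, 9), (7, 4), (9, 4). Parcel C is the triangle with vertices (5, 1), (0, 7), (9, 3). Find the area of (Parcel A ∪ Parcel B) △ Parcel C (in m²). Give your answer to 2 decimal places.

|Parcel A ∪ Parcel B| = 43.
|(Parcel A ∪ Parcel B) ∩ Parcel C| = 14.0722.
|(Parcel A ∪ Parcel B) △ Parcel C| = 43 + 17 − 28.1444 = 31.86.

31.86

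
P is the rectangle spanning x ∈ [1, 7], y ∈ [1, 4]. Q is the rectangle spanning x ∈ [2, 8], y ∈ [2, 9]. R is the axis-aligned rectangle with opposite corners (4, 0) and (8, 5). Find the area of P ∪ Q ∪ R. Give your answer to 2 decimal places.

55.00

By inclusion–exclusion:
Individual areas: |P| = 18, |Q| = 42, |R| = 20.
|P∩Q|: x∈[2,7], y∈[2,4] → 5·2 = 10.
|P∩R|: x∈[4,7], y∈[1,4] → 3·3 = 9.
|Q∩R|: x∈[4,8], y∈[2,5] → 4·3 = 12.
|P∩Q∩R| = 6.
|P ∪ Q ∪ R| = 80 − 31 + 6 = 55.00.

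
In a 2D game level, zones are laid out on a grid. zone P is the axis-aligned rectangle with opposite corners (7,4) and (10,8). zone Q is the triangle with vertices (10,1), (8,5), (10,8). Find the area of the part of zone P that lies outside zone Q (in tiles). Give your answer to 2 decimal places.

7.25

|zone P| = 12, |zone P∩zone Q| = 4.75.
|zone P ∖ zone Q| = |zone P| − |zone P∩zone Q| = 12 − 4.75 = 7.25.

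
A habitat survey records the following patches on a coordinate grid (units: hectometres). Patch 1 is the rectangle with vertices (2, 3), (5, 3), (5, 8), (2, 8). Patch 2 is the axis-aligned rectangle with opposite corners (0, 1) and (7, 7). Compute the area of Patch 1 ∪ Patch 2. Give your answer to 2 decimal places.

45.00

By inclusion–exclusion:
Individual areas: |Patch 1| = 15, |Patch 2| = 42.
|Patch 1∩Patch 2|: x∈[2,5], y∈[3,7] → 3·4 = 12.
|Patch 1 ∪ Patch 2| = 57 − 12 = 45.00.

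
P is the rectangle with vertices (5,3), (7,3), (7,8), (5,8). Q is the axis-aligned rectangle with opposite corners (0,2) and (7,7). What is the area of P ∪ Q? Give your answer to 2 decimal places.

By inclusion–exclusion:
Individual areas: |P| = 10, |Q| = 35.
|P∩Q|: x∈[5,7], y∈[3,7] → 2·4 = 8.
|P ∪ Q| = 45 − 8 = 37.00.

37.00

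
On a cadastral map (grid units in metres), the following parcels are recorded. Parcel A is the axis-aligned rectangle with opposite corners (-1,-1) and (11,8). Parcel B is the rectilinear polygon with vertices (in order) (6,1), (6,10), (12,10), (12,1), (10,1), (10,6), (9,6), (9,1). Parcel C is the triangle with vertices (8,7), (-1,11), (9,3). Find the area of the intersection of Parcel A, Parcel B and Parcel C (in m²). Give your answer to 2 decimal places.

The intersection is the polygon with vertices (6,7.889), (8,7), (9,3), (6,5.4).
By the shoelace formula its area is 7.29.

7.29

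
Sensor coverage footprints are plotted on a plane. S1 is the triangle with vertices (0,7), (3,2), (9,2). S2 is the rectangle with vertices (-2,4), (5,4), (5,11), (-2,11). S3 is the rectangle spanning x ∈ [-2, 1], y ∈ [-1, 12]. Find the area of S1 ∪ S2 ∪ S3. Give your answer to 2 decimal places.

By inclusion–exclusion:
Individual areas: |S1| = 15, |S2| = 49, |S3| = 39.
|S1∩S2| = 5.3556.
|S1∩S3| = 0.5556.
|S2∩S3|: x∈[-2,1], y∈[4,11] → 3·7 = 21.
|S1∩S2∩S3| = 0.5556.
|S1 ∪ S2 ∪ S3| = 103 − 26.9111 + 0.5556 = 76.64.

76.64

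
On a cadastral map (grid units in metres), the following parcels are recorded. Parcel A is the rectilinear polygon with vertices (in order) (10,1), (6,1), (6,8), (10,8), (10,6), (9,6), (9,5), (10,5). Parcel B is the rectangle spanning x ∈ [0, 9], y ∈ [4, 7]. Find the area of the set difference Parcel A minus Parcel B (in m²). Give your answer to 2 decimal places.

|Parcel A| = 27, |Parcel A∩Parcel B| = 9.
|Parcel A ∖ Parcel B| = |Parcel A| − |Parcel A∩Parcel B| = 27 − 9 = 18.00.

18.00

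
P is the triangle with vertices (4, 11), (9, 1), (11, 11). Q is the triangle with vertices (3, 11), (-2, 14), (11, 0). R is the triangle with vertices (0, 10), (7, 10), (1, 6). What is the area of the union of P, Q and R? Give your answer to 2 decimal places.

By inclusion–exclusion:
Individual areas: |P| = 35, |Q| = 15.5, |R| = 14.
|P∩Q| = 1.8595.
|P∩R| = 1.5625.
|Q∩R| = 3.3476.
|P∩Q∩R| = 0.
|P ∪ Q ∪ R| = 64.5 − 6.7696 + 0 = 57.73.

57.73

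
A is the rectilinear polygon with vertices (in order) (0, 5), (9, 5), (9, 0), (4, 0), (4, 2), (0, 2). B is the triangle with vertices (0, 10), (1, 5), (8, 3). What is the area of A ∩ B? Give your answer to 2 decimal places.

4.71

The intersection is the polygon with vertices (5.714,5), (8,3), (1,5).
By the shoelace formula its area is 4.71.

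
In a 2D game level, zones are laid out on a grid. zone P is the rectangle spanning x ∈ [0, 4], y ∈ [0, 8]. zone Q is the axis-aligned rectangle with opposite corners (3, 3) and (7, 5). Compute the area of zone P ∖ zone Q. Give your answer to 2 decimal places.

|zone P∩zone Q|: x∈[3,4], y∈[3,5] → 1·2 = 2.
|zone P| = 32.
|zone P ∖ zone Q| = |zone P| − |zone P∩zone Q| = 32 − 2 = 30.00.

30.00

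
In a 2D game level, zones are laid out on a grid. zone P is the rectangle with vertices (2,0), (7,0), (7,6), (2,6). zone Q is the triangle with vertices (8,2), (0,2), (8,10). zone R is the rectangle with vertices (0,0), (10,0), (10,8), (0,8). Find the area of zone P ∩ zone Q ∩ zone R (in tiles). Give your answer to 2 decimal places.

18.00

The intersection is the polygon with vertices (7,2), (2,2), (2,4), (4,6), (7,6).
By the shoelace formula its area is 18.00.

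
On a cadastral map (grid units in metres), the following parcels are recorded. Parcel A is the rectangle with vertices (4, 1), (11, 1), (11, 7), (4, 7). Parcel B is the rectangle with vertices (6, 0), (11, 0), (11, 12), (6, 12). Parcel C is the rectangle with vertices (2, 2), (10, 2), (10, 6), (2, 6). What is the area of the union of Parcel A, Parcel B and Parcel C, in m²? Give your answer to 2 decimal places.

By inclusion–exclusion:
Individual areas: |Parcel A| = 42, |Parcel B| = 60, |Parcel C| = 32.
|Parcel A∩Parcel B|: x∈[6,11], y∈[1,7] → 5·6 = 30.
|Parcel A∩Parcel C|: x∈[4,10], y∈[2,6] → 6·4 = 24.
|Parcel B∩Parcel C|: x∈[6,10], y∈[2,6] → 4·4 = 16.
|Parcel A∩Parcel B∩Parcel C| = 16.
|Parcel A ∪ Parcel B ∪ Parcel C| = 134 − 70 + 16 = 80.00.

80.00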